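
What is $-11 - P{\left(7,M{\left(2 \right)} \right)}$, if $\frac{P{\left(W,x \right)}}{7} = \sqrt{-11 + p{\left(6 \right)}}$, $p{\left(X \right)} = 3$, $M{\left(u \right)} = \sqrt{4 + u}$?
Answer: $-11 - 14 i \sqrt{2} \approx -11.0 - 19.799 i$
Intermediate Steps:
$P{\left(W,x \right)} = 14 i \sqrt{2}$ ($P{\left(W,x \right)} = 7 \sqrt{-11 + 3} = 7 \sqrt{-8} = 7 \cdot 2 i \sqrt{2} = 14 i \sqrt{2}$)
$-11 - P{\left(7,M{\left(2 \right)} \right)} = -11 - 14 i \sqrt{2}$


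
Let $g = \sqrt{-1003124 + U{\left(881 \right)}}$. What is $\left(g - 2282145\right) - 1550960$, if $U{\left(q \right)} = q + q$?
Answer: $-3833105 + 31 i \sqrt{1042} \approx -3.8331 \cdot 10^{6} + 1000.7 i$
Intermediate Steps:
$U{\left(q \right)} = 2 q$
$g = 31 i \sqrt{1042}$ ($g = \sqrt{-1003124 + 2 \cdot 881} = \sqrt{-1003124 + 1762} = \sqrt{-1001362} = 31 i \sqrt{1042} \approx 1000.7 i$)
$\left(g - 2282145\right) - 1550960 = \left(31 i \sqrt{1042} - 2282145\right) - 1550960 = \left(-2282145 + 31 i \sqrt{1042}\right) - 1550960 = -3833105 + 31 i \sqrt{1042}$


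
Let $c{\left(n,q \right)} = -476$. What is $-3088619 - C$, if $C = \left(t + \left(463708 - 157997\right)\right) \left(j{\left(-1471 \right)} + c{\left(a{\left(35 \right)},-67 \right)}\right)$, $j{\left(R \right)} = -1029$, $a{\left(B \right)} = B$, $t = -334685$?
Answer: $-46694489$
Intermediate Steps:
$C = 43605870$ ($C = \left(-334685 + \left(463708 - 157997\right)\right) \left(-1029 - 476\right) = \left(-334685 + \left(463708 - 157997\right)\right) \left(-1505\right) = \left(-334685 + 305711\right) \left(-1505\right) = \left(-28974\right) \left(-1505\right) = 43605870$)
$-3088619 - C = -3088619 - 43605870 = -46694489$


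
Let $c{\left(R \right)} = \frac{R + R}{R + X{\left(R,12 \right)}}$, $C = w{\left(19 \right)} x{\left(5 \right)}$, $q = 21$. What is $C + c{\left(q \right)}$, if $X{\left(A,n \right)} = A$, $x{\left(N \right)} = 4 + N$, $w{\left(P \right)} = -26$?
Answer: $-233$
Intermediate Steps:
$C = -234$ ($C = - 26 \left(4 + 5\right) = \left(-26\right) 9 = -234$)
$c{\left(R \right)} = 1$ ($c{\left(R \right)} = \frac{R + R}{R + R} = \frac{2 R}{2 R} = 2 R \frac{1}{2 R} = 1$)
$C + c{\left(q \right)} = -234 + 1 = -233$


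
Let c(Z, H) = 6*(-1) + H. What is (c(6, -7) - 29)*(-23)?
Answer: 966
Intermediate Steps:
c(Z, H) = -6 + H
(c(6, -7) - 29)*(-23) = ((-6 - 7) - 29)*(-23) = (-13 - 29)*(-23) = -42*(-23) = 966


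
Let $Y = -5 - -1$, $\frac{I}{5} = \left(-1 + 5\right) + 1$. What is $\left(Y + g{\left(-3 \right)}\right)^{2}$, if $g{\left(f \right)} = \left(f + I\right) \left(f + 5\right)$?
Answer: $1600$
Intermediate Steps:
$I = 25$ ($I = 5 \left(\left(-1 + 5\right) + 1\right) = 5 \left(4 + 1\right) = 5 \cdot 5 = 25$)
$g{\left(f \right)} = \left(5 + f\right) \left(25 + f\right)$ ($g{\left(f \right)} = \left(f + 25\right) \left(f + 5\right) = \left(25 + f\right) \left(5 + f\right) = \left(5 + f\right) \left(25 + f\right)$)
$Y = -4$ ($Y = -5 + 1 = -4$)
$\left(Y + g{\left(-3 \right)}\right)^{2} = \left(-4 + \left(125 + \left(-3\right)^{2} + 30 \left(-3\right)\right)\right)^{2} = \left(-4 + \left(125 + 9 - 90\right)\right)^{2} = \left(-4 + 44\right)^{2} = 40^{2} = 1600$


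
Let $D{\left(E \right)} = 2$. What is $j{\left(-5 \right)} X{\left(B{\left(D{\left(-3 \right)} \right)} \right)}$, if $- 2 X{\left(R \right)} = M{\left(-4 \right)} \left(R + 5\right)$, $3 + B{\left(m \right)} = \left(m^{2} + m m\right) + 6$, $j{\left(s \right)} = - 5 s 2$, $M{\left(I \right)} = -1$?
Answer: $400$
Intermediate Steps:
$j{\left(s \right)} = - 10 s$
$B{\left(m \right)} = 3 + 2 m^{2}$ ($B{\left(m \right)} = -3 + \left(\left(m^{2} + m m\right) + 6\right) = -3 + \left(\left(m^{2} + m^{2}\right) + 6\right) = -3 + \left(2 m^{2} + 6\right) = -3 + \left(6 + 2 m^{2}\right) = 3 + 2 m^{2}$)
$X{\left(R \right)} = \frac{5}{2} + \frac{R}{2}$ ($X{\left(R \right)} = - \frac{\left(-1\right) \left(R + 5\right)}{2} = - \frac{\left(-1\right) \left(5 + R\right)}{2} = - \frac{-5 - R}{2} = \frac{5}{2} + \frac{R}{2}$)
$j{\left(-5 \right)} X{\left(B{\left(D{\left(-3 \right)} \right)} \right)} = \left(-10\right) \left(-5\right) \left(\frac{5}{2} + \frac{3 + 2 \cdot 2^{2}}{2}\right) = 50 \left(\frac{5}{2} + \frac{3 + 2 \cdot 4}{2}\right) = 50 \left(\frac{5}{2} + \frac{3 + 8}{2}\right) = 50 \left(\frac{5}{2} + \frac{1}{2} \cdot 11\right) = 50 \left(\frac{5}{2} + \frac{11}{2}\right) = 50 \cdot 8 = 400$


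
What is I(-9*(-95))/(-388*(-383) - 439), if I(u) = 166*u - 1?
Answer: 141929/148165 ≈ 0.95791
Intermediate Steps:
I(u) = -1 + 166*u
I(-9*(-95))/(-388*(-383) - 439) = (-1 + 166*(-9*(-95)))/(-388*(-383) - 439) = (-1 + 166*855)/(148604 - 439) = (-1 + 141930)/148165 = 141929*(1/148165) = 141929/148165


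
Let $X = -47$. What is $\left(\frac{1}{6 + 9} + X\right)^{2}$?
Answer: $\frac{495616}{225} \approx 2202.7$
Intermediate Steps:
$\left(\frac{1}{6 + 9} + X\right)^{2} = \left(\frac{1}{6 + 9} - 47\right)^{2} = \left(\frac{1}{15} - 47\right)^{2} = \left(- \frac{704}{15}\right)^{2} = \frac{495616}{225}$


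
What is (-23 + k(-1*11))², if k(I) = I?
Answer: 1156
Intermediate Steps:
(-23 + k(-1*11))² = (-23 - 1*11)² = (-23 - 11)² = (-34)² = 1156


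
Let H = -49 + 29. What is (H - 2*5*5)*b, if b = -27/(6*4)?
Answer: 315/4 ≈ 78.750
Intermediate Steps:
H = -20
b = -9/8 (b = -27/24 = -27*1/24 = -9/8 ≈ -1.1250)
(H - 2*5*5)*b = (-20 - 2*5*5)*(-9/8) = (-20 - 10*5)*(-9/8) = (-20 - 50)*(-9/8) = -70*(-9/8) = 315/4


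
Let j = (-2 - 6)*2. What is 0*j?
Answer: 0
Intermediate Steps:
j = -16 (j = -8*2 = -16)
0*j = 0*(-16) = 0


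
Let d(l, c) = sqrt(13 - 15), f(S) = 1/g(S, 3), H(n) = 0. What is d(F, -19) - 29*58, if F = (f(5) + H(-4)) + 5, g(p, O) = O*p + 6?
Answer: -1682 + I*sqrt(2) ≈ -1682.0 + 1.4142*I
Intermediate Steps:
g(p, O) = 6 + O*p
f(S) = 1/(6 + 3*S)
F = 106/21 (F = (1/(3*(2 + 5)) + 0) + 5 = ((1/3)/7 + 0) + 5 = ((1/3)*(1/7) + 0) + 5 = (1/21 + 0) + 5 = 1/21 + 5 = 106/21 ≈ 5.0476)
d(l, c) = I*sqrt(2) (d(l, c) = sqrt(-2) = I*sqrt(2))
d(F, -19) - 29*58 = I*sqrt(2) - 29*58 = I*sqrt(2) - 1682 = -1682 + I*sqrt(2)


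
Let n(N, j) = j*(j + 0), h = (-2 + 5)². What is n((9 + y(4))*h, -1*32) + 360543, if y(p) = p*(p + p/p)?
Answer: 361567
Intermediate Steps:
h = 9 (h = 3² = 9)
y(p) = p*(1 + p) (y(p) = p*(p + 1) = p*(1 + p))
n(N, j) = j² (n(N, j) = j*j = j²)
n((9 + y(4))*h, -1*32) + 360543 = (-1*32)² + 360543 = (-32)² + 360543 = 1024 + 360543 = 361567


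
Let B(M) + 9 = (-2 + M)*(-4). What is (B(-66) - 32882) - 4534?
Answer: -37153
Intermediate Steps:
B(M) = -1 - 4*M (B(M) = -9 + (-2 + M)*(-4) = -9 + (8 - 4*M) = -1 - 4*M)
(B(-66) - 32882) - 4534 = ((-1 - 4*(-66)) - 32882) - 4534 = ((-1 + 264) - 32882) - 4534 = (263 - 32882) - 4534 = -32619 - 4534 = -37153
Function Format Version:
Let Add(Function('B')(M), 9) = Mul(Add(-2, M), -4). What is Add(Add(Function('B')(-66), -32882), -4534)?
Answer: -37153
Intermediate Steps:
Function('B')(M) = Add(-1, Mul(-4, M)) (Function('B')(M) = Add(-9, Mul(Add(-2, M), -4)) = Add(-9, Add(8, Mul(-4, M))) = Add(-1, Mul(-4, M)))
Add(Add(Function('B')(-66), -32882), -4534) = Add(Add(Add(-1, Mul(-4, -66)), -32882), -4534) = Add(Add(Add(-1, 264), -32882), -4534) = Add(Add(263, -32882), -4534) = Add(-32619, -4534) = -37153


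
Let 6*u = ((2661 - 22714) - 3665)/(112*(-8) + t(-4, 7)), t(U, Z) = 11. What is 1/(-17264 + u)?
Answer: -15/258893 ≈ -5.7939e-5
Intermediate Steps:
u = 67/15 (u = (((2661 - 22714) - 3665)/(112*(-8) + 11))/6 = ((-20053 - 3665)/(-896 + 11))/6 = (-23718/(-885))/6 = (-23718*(-1/885))/6 = (⅙)*(134/5) = 67/15 ≈ 4.4667)
1/(-17264 + u) = 1/(-17264 + 67/15) = 1/(-258893/15) = -15/258893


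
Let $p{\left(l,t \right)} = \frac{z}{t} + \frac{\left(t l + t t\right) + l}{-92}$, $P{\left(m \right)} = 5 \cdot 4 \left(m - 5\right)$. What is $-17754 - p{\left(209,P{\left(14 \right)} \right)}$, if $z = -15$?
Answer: $- \frac{2344697}{138} \approx -16991.0$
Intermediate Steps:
$P{\left(m \right)} = -100 + 20 m$ ($P{\left(m \right)} = 20 \left(m - 5\right) = 20 \left(-5 + m\right) = -100 + 20 m$)
$p{\left(l,t \right)} = - \frac{15}{t} - \frac{l}{92} - \frac{t^{2}}{92} - \frac{l t}{92}$ ($p{\left(l,t \right)} = - \frac{15}{t} + \frac{\left(t l + t t\right) + l}{-92} = - \frac{15}{t} + \left(\left(l t + t^{2}\right) + l\right) \left(- \frac{1}{92}\right) = - \frac{15}{t} + \left(\left(t^{2} + l t\right) + l\right) \left(- \frac{1}{92}\right) = - \frac{15}{t} + \left(l + t^{2} + l t\right) \left(- \frac{1}{92}\right) = - \frac{15}{t} - \left(\frac{l}{92} + \frac{t^{2}}{92} + \frac{l t}{92}\right) = - \frac{15}{t} - \frac{l}{92} - \frac{t^{2}}{92} - \frac{l t}{92}$)
$-17754 - p{\left(209,P{\left(14 \right)} \right)} = -17754 - \frac{-1380 - \left(-100 + 20 \cdot 14\right) \left(209 + \left(-100 + 20 \cdot 14\right)^{2} + 209 \left(-100 + 20 \cdot 14\right)\right)}{92 \left(-100 + 20 \cdot 14\right)} = -17754 - \frac{-1380 - \left(-100 + 280\right) \left(209 + \left(-100 + 280\right)^{2} + 209 \left(-100 + 280\right)\right)}{92 \left(-100 + 280\right)} = -17754 - \frac{-1380 - 180 \left(209 + 180^{2} + 209 \cdot 180\right)}{92 \cdot 180} = -17754 - \frac{1}{92} \cdot \frac{1}{180} \left(-1380 - 180 \left(209 + 32400 + 37620\right)\right) = -17754 - \frac{1}{92} \cdot \frac{1}{180} \left(-1380 - 180 \cdot 70229\right) = -17754 - \frac{1}{92} \cdot \frac{1}{180} \left(-1380 - 12641220\right) = -17754 - \frac{1}{92} \cdot \frac{1}{180} \left(-12642600\right) = -17754 - - \frac{105355}{138} = -17754 + \frac{105355}{138} = - \frac{2344697}{138}$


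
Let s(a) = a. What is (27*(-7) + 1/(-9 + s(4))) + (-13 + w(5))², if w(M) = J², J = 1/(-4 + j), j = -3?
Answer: -248866/12005 ≈ -20.730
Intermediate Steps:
J = -⅐ (J = 1/(-4 - 3) = 1/(-7) = -⅐ ≈ -0.14286)
w(M) = 1/49 (w(M) = (-⅐)² = 1/49)
(27*(-7) + 1/(-9 + s(4))) + (-13 + w(5))² = (27*(-7) + 1/(-9 + 4)) + (-13 + 1/49)² = (-189 + 1/(-5)) + (-636/49)² = (-189 - ⅕) + 404496/2401 = -946/5 + 404496/2401 = -248866/12005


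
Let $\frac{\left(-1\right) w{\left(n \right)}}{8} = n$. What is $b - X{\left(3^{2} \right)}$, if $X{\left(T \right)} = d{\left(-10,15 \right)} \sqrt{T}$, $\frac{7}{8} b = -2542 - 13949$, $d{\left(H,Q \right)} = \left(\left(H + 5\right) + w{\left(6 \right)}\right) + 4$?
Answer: $- \frac{130899}{7} \approx -18700.0$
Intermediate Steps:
$w{\left(n \right)} = - 8 n$
$d{\left(H,Q \right)} = -39 + H$ ($d{\left(H,Q \right)} = \left(\left(H + 5\right) - 48\right) + 4 = \left(\left(5 + H\right) - 48\right) + 4 = \left(-43 + H\right) + 4 = -39 + H$)
$b = - \frac{131928}{7}$ ($b = \frac{8 \left(-2542 - 13949\right)}{7} = \frac{8}{7} \left(-16491\right) = - \frac{131928}{7} \approx -18847.0$)
$X{\left(T \right)} = - 49 \sqrt{T}$ ($X{\left(T \right)} = \left(-39 - 10\right) \sqrt{T} = - 49 \sqrt{T}$)
$b - X{\left(3^{2} \right)} = - \frac{131928}{7} - - 49 \sqrt{3^{2}} = - \frac{131928}{7} - - 49 \sqrt{9} = - \frac{131928}{7} - \left(-49\right) 3 = - \frac{131928}{7} - -147 = - \frac{131928}{7} + 147 = - \frac{130899}{7}$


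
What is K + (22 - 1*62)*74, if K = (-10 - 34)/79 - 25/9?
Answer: -2106931/711 ≈ -2963.3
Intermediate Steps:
K = -2371/711 (K = -44*1/79 - 25*⅑ = -44/79 - 25/9 = -2371/711 ≈ -3.3347)
K + (22 - 1*62)*74 = -2371/711 + (22 - 1*62)*74 = -2371/711 + (22 - 62)*74 = -2371/711 - 40*74 = -2371/711 - 2960 = -2106931/711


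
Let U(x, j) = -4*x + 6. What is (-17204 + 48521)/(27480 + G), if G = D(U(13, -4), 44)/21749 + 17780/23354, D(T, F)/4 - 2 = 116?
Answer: 241010956277/211488003218 ≈ 1.1396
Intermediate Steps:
U(x, j) = 6 - 4*x
D(T, F) = 472 (D(T, F) = 8 + 4*116 = 8 + 464 = 472)
G = 198860154/253963073 (G = 472/21749 + 17780/23354 = 472*(1/21749) + 17780*(1/23354) = 472/21749 + 8890/11677 = 198860154/253963073 ≈ 0.78303)
(-17204 + 48521)/(27480 + G) = (-17204 + 48521)/(27480 + 198860154/253963073) = 31317/(6979104106194/253963073) = 31317*(253963073/6979104106194) = 241010956277/211488003218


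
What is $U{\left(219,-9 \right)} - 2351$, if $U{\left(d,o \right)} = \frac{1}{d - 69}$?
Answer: $- \frac{352649}{150} \approx -2351.0$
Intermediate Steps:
$U{\left(d,o \right)} = \frac{1}{-69 + d}$
$U{\left(219,-9 \right)} - 2351 = \frac{1}{-69 + 219} - 2351 = \frac{1}{150} - 2351 = - \frac{352649}{150}$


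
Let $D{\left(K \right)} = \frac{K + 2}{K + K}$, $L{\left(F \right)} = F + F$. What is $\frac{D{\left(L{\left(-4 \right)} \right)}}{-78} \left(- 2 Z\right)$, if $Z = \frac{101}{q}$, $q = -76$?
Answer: $- \frac{101}{7904} \approx -0.012778$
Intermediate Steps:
$L{\left(F \right)} = 2 F$
$D{\left(K \right)} = \frac{2 + K}{2 K}$
$Z = - \frac{101}{76}$ ($Z = \frac{101}{-76} = 101 \left(- \frac{1}{76}\right) = - \frac{101}{76} \approx -1.3289$)
$\frac{D{\left(L{\left(-4 \right)} \right)}}{-78} \left(- 2 Z\right) = \frac{\frac{1}{2} \frac{1}{2 \left(-4\right)} \left(2 + 2 \left(-4\right)\right)}{-78} \left(\left(-2\right) \left(- \frac{101}{76}\right)\right) = \frac{2 - 8}{2 \left(-8\right)} \left(- \frac{1}{78}\right) \frac{101}{38} = \frac{1}{2} \left(- \frac{1}{8}\right) \left(-6\right) \left(- \frac{1}{78}\right) \frac{101}{38} = \frac{3}{8} \left(- \frac{1}{78}\right) \frac{101}{38} = \left(- \frac{1}{208}\right) \frac{101}{38} = - \frac{101}{7904}$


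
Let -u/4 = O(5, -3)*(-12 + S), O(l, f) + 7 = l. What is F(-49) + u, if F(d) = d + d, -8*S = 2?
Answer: -196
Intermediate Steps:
S = -¼ (S = -⅛*2 = -¼ ≈ -0.25000)
O(l, f) = -7 + l
u = -98 (u = -4*(-7 + 5)*(-12 - ¼) = -(-8)*(-49)/4 = -4*49/2 = -98)
F(d) = 2*d
F(-49) + u = 2*(-49) - 98 = -98 - 98 = -196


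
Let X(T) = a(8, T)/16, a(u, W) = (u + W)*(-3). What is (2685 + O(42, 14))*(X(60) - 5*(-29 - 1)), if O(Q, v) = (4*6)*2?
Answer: 1500417/4 ≈ 3.7510e+5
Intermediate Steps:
O(Q, v) = 48 (O(Q, v) = 24*2 = 48)
a(u, W) = -3*W - 3*u (a(u, W) = (W + u)*(-3) = -3*W - 3*u)
X(T) = -3/2 - 3*T/16 (X(T) = (-3*T - 3*8)/16 = (-3*T - 24)*(1/16) = (-24 - 3*T)*(1/16) = -3/2 - 3*T/16)
(2685 + O(42, 14))*(X(60) - 5*(-29 - 1)) = (2685 + 48)*((-3/2 - 3/16*60) - 5*(-29 - 1)) = 2733*((-3/2 - 45/4) - 5*(-30)) = 2733*(-51/4 + 150) = 2733*(549/4) = 1500417/4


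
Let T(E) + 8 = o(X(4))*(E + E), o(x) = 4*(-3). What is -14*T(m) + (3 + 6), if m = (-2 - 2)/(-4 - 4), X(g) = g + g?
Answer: 289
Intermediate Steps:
X(g) = 2*g
m = 1/2 (m = -4/(-8) = -4*(-1/8) = 1/2 ≈ 0.50000)
o(x) = -12
T(E) = -8 - 24*E (T(E) = -8 - 12*(E + E) = -8 - 24*E)
-14*T(m) + (3 + 6) = -14*(-8 - 24*1/2) + (3 + 6) = -14*(-8 - 12) + 9 = -14*(-20) + 9 = 280 + 9 = 289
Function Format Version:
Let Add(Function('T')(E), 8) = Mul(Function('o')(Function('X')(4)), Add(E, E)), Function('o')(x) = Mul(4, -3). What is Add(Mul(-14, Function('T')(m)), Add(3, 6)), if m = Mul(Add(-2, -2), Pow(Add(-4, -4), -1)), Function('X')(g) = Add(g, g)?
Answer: 289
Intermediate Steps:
Function('X')(g) = Mul(2, g)
m = Rational(1, 2) (m = Mul(-4, Pow(-8, -1)) = Mul(-4, Rational(-1, 8)) = Rational(1, 2) ≈ 0.50000)
Function('o')(x) = -12
Function('T')(E) = Add(-8, Mul(-24, E)) (Function('T')(E) = Add(-8, Mul(-12, Add(E, E))) = Add(-8, Mul(-12, Mul(2, E))) = Add(-8, Mul(-24, E)))
Add(Mul(-14, Function('T')(m)), Add(3, 6)) = Add(Mul(-14, Add(-8, Mul(-24, Rational(1, 2)))), Add(3, 6)) = Add(Mul(-14, Add(-8, -12)), 9) = Add(Mul(-14, -20), 9) = Add(280, 9) = 289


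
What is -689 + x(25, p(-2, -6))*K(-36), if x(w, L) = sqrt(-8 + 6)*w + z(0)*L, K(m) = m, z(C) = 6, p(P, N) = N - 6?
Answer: 1903 - 900*I*sqrt(2) ≈ 1903.0 - 1272.8*I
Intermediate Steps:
p(P, N) = -6 + N
x(w, L) = 6*L + I*w*sqrt(2) (x(w, L) = sqrt(-8 + 6)*w + 6*L = sqrt(-2)*w + 6*L = (I*sqrt(2))*w + 6*L = I*w*sqrt(2) + 6*L = 6*L + I*w*sqrt(2))
-689 + x(25, p(-2, -6))*K(-36) = -689 + (6*(-6 - 6) + I*25*sqrt(2))*(-36) = -689 + (6*(-12) + 25*I*sqrt(2))*(-36) = -689 + (-72 + 25*I*sqrt(2))*(-36) = -689 + (2592 - 900*I*sqrt(2)) = 1903 - 900*I*sqrt(2)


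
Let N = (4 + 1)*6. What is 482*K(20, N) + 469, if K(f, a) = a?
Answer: 14929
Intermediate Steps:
N = 30 (N = 5*6 = 30)
482*K(20, N) + 469 = 482*30 + 469 = 14460 + 469 = 14929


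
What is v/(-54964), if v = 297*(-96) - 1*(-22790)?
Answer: 2861/27482 ≈ 0.10410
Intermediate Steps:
v = -5722 (v = -28512 + 22790 = -5722)
v/(-54964) = -5722/(-54964) = -5722*(-1/54964) = 2861/27482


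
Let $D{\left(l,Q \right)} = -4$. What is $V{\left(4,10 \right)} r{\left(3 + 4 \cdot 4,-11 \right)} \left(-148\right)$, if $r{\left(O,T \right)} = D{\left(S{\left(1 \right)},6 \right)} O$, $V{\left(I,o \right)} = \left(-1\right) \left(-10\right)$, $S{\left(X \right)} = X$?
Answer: $112480$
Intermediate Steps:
$V{\left(I,o \right)} = 10$
$r{\left(O,T \right)} = - 4 O$
$V{\left(4,10 \right)} r{\left(3 + 4 \cdot 4,-11 \right)} \left(-148\right) = 10 \left(- 4 \left(3 + 4 \cdot 4\right)\right) \left(-148\right) = 10 \left(- 4 \left(3 + 16\right)\right) \left(-148\right) = 10 \left(\left(-4\right) 19\right) \left(-148\right) = 10 \left(-76\right) \left(-148\right) = \left(-760\right) \left(-148\right) = 112480$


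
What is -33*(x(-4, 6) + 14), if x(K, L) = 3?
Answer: -561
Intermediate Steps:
-33*(x(-4, 6) + 14) = -33*(3 + 14) = -33*17 = -561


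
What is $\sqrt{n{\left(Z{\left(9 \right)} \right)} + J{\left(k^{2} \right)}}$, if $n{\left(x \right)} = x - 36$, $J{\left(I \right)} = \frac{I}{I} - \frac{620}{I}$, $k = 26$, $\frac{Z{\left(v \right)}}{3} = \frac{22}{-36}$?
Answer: $\frac{i \sqrt{229674}}{78} \approx 6.1441 i$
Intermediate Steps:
$Z{\left(v \right)} = - \frac{11}{6}$ ($Z{\left(v \right)} = 3 \frac{22}{-36} = 3 \cdot 22 \left(- \frac{1}{36}\right) = 3 \left(- \frac{11}{18}\right) = - \frac{11}{6}$)
$J{\left(I \right)} = 1 - \frac{620}{I}$
$n{\left(x \right)} = -36 + x$
$\sqrt{n{\left(Z{\left(9 \right)} \right)} + J{\left(k^{2} \right)}} = \sqrt{\left(-36 - \frac{11}{6}\right) + \frac{-620 + 26^{2}}{26^{2}}} = \sqrt{- \frac{227}{6} + \frac{-620 + 676}{676}} = \sqrt{- \frac{227}{6} + \frac{1}{676} \cdot 56} = \sqrt{- \frac{227}{6} + \frac{14}{169}} = \sqrt{- \frac{38279}{1014}} = \frac{i \sqrt{229674}}{78}$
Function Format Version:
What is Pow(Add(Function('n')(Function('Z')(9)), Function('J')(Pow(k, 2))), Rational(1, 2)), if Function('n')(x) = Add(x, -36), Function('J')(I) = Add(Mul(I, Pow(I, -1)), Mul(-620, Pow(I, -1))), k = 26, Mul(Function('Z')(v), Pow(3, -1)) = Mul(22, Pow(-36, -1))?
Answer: Mul(Rational(1, 78), I, Pow(229674, Rational(1, 2))) ≈ Mul(6.1441, I)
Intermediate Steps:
Function('Z')(v) = Rational(-11, 6) (Function('Z')(v) = Mul(3, Mul(22, Pow(-36, -1))) = Mul(3, Mul(22, Rational(-1, 36))) = Mul(3, Rational(-11, 18)) = Rational(-11, 6))
Function('J')(I) = Add(1, Mul(-620, Pow(I, -1)))
Function('n')(x) = Add(-36, x)
Pow(Add(Function('n')(Function('Z')(9)), Function('J')(Pow(k, 2))), Rational(1, 2)) = Pow(Add(Add(-36, Rational(-11, 6)), Mul(Pow(Pow(26, 2), -1), Add(-620, Pow(26, 2)))), Rational(1, 2)) = Pow(Add(Rational(-227, 6), Mul(Pow(676, -1), Add(-620, 676))), Rational(1, 2)) = Pow(Add(Rational(-227, 6), Mul(Rational(1, 676), 56)), Rational(1, 2)) = Pow(Add(Rational(-227, 6), Rational(14, 169)), Rational(1, 2)) = Pow(Rational(-38279, 1014), Rational(1, 2)) = Mul(Rational(1, 78), I, Pow(229674, Rational(1, 2)))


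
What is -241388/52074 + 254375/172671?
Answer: -4739063933/1498611609 ≈ -3.1623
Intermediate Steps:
-241388/52074 + 254375/172671 = -241388*1/52074 + 254375*(1/172671) = -120694/26037 + 254375/172671 = -4739063933/1498611609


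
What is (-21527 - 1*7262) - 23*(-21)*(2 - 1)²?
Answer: -28306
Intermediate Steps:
(-21527 - 1*7262) - 23*(-21)*(2 - 1)² = (-21527 - 7262) - (-483)*1² = -28789 - (-483) = -28789 - 1*(-483) = -28789 + 483 = -28306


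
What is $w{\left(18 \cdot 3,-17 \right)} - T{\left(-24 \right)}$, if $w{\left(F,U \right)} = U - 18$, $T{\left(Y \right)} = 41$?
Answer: $-76$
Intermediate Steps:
$w{\left(F,U \right)} = -18 + U$ ($w{\left(F,U \right)} = U - 18 = -18 + U$)
$w{\left(18 \cdot 3,-17 \right)} - T{\left(-24 \right)} = \left(-18 - 17\right) - 41 = -35 - 41 = -76$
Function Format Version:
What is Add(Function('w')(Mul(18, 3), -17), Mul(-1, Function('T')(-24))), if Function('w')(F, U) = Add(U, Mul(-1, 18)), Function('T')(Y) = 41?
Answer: -76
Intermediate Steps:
Function('w')(F, U) = Add(-18, U) (Function('w')(F, U) = Add(U, -18) = Add(-18, U))
Add(Function('w')(Mul(18, 3), -17), Mul(-1, Function('T')(-24))) = Add(Add(-18, -17), Mul(-1, 41)) = Add(-35, -41) = -76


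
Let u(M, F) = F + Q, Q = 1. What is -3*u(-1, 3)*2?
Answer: -24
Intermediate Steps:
u(M, F) = 1 + F (u(M, F) = F + 1 = 1 + F)
-3*u(-1, 3)*2 = -3*(1 + 3)*2 = -3*4*2 = -12*2 = -24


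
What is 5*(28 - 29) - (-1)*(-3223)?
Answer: -3228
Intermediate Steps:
5*(28 - 29) - (-1)*(-3223) = 5*(-1) - 1*3223 = -5 - 3223 = -3228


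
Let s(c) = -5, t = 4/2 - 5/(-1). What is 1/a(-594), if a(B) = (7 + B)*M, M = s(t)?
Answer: 1/2935 ≈ 0.00034072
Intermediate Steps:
t = 7 (t = 4*(½) - 5*(-1) = 2 + 5 = 7)
M = -5
a(B) = -35 - 5*B (a(B) = (7 + B)*(-5) = -35 - 5*B)
1/a(-594) = 1/(-35 - 5*(-594)) = 1/(-35 + 2970) = 1/2935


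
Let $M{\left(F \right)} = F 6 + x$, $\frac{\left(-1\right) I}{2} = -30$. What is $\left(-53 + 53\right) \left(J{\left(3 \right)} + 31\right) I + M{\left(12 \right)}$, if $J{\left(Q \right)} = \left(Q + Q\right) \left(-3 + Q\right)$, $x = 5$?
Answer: $77$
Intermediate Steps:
$I = 60$ ($I = \left(-2\right) \left(-30\right) = 60$)
$J{\left(Q \right)} = 2 Q \left(-3 + Q\right)$
$M{\left(F \right)} = 5 + 6 F$ ($M{\left(F \right)} = F 6 + 5 = 6 F + 5 = 5 + 6 F$)
$\left(-53 + 53\right) \left(J{\left(3 \right)} + 31\right) I + M{\left(12 \right)} = \left(-53 + 53\right) \left(2 \cdot 3 \left(-3 + 3\right) + 31\right) 60 + \left(5 + 6 \cdot 12\right) = 0 \left(2 \cdot 3 \cdot 0 + 31\right) 60 + \left(5 + 72\right) = 0 \left(0 + 31\right) 60 + 77 = 0 \cdot 31 \cdot 60 + 77 = 0 \cdot 60 + 77 = 0 + 77 = 77$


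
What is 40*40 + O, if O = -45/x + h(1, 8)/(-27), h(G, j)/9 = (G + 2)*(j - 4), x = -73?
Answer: 116553/73 ≈ 1596.6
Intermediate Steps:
h(G, j) = 9*(-4 + j)*(2 + G) (h(G, j) = 9*((G + 2)*(j - 4)) = 9*((2 + G)*(-4 + j)) = 9*((-4 + j)*(2 + G)) = 9*(-4 + j)*(2 + G))
O = -247/73 (O = -45/(-73) + (-72 - 36*1 + 18*8 + 9*1*8)/(-27) = -45*(-1/73) + (-72 - 36 + 144 + 72)*(-1/27) = 45/73 + 108*(-1/27) = 45/73 - 4 = -247/73 ≈ -3.3836)
40*40 + O = 40*40 - 247/73 = 1600 - 247/73 = 116553/73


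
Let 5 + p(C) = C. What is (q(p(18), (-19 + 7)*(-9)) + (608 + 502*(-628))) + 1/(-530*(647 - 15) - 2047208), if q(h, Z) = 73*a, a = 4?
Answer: -748848803809/2382168 ≈ -3.1436e+5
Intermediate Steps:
p(C) = -5 + C
q(h, Z) = 292 (q(h, Z) = 73*4 = 292)
(q(p(18), (-19 + 7)*(-9)) + (608 + 502*(-628))) + 1/(-530*(647 - 15) - 2047208) = (292 + (608 + 502*(-628))) + 1/(-530*(647 - 15) - 2047208) = (292 + (608 - 315256)) + 1/(-530*632 - 2047208) = (292 - 314648) + 1/(-334960 - 2047208) = -314356 + 1/(-2382168) = -314356 - 1/2382168 = -748848803809/2382168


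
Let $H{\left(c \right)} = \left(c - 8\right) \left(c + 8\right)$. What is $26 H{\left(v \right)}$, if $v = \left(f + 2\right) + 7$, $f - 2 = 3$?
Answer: $3432$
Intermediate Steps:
$f = 5$ ($f = 2 + 3 = 5$)
$v = 14$ ($v = \left(5 + 2\right) + 7 = 7 + 7 = 14$)
$H{\left(c \right)} = \left(-8 + c\right) \left(8 + c\right)$
$26 H{\left(v \right)} = 26 \left(-64 + 14^{2}\right) = 26 \left(-64 + 196\right) = 26 \cdot 132 = 3432$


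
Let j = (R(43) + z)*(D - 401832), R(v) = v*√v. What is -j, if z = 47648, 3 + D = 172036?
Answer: 10949462752 + 9881357*√43 ≈ 1.1014e+10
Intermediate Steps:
D = 172033 (D = -3 + 172036 = 172033)
R(v) = v^(3/2)
j = -10949462752 - 9881357*√43 (j = (43^(3/2) + 47648)*(172033 - 401832) = (43*√43 + 47648)*(-229799) = (47648 + 43*√43)*(-229799) = -10949462752 - 9881357*√43 ≈ -1.1014e+10)
-j = -(-10949462752 - 9881357*√43) = 10949462752 + 9881357*√43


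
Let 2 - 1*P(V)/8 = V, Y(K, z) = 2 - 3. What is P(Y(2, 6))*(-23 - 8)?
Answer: -744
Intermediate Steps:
Y(K, z) = -1
P(V) = 16 - 8*V
P(Y(2, 6))*(-23 - 8) = (16 - 8*(-1))*(-23 - 8) = (16 + 8)*(-31) = 24*(-31) = -744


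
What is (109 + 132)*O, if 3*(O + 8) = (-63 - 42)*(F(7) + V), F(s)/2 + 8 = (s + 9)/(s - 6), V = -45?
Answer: 242687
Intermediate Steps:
F(s) = -16 + 2*(9 + s)/(-6 + s) (F(s) = -16 + 2*((s + 9)/(s - 6)) = -16 + 2*((9 + s)/(-6 + s)) = -16 + 2*(9 + s)/(-6 + s))
O = 1007 (O = -8 + ((-63 - 42)*(2*(57 - 7*7)/(-6 + 7) - 45))/3 = -8 + (-105*(2*(57 - 49)/1 - 45))/3 = -8 + (-105*(2*1*8 - 45))/3 = -8 + (-105*(16 - 45))/3 = -8 + (-105*(-29))/3 = -8 + (⅓)*3045 = -8 + 1015 = 1007)
(109 + 132)*O = (109 + 132)*1007 = 241*1007 = 242687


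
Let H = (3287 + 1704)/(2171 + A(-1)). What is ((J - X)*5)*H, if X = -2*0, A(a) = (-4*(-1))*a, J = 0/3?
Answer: 0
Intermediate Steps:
J = 0 (J = 0*(⅓) = 0)
A(a) = 4*a
X = 0
H = 4991/2167 (H = (3287 + 1704)/(2171 + 4*(-1)) = 4991/(2171 - 4) = 4991/2167 ≈ 2.3032)
((J - X)*5)*H = ((0 - 1*0)*5)*(4991/2167) = ((0 + 0)*5)*(4991/2167) = (0*5)*(4991/2167) = 0*(4991/2167) = 0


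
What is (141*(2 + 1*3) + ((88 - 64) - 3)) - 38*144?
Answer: -4746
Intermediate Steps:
(141*(2 + 1*3) + ((88 - 64) - 3)) - 38*144 = (141*(2 + 3) + (24 - 3)) - 1*5472 = (141*5 + 21) - 5472 = (705 + 21) - 5472 = 726 - 5472 = -4746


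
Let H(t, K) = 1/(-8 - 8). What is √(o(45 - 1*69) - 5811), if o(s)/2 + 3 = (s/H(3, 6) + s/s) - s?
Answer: I*√4999 ≈ 70.704*I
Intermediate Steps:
H(t, K) = -1/16 (H(t, K) = 1/(-16) = -1/16)
o(s) = -4 - 34*s (o(s) = -6 + 2*((s/(-1/16) + s/s) - s) = -6 + 2*((s*(-16) + 1) - s) = -6 + 2*((-16*s + 1) - s) = -6 + 2*((1 - 16*s) - s) = -6 + 2*(1 - 17*s) = -6 + (2 - 34*s) = -4 - 34*s)
√(o(45 - 1*69) - 5811) = √((-4 - 34*(45 - 1*69)) - 5811) = √((-4 - 34*(45 - 69)) - 5811) = √((-4 - 34*(-24)) - 5811) = √((-4 + 816) - 5811) = √(812 - 5811) = √(-4999) = I*√4999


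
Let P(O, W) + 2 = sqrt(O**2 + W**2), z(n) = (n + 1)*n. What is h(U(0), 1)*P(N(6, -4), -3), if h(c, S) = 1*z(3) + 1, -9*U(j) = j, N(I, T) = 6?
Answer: -26 + 39*sqrt(5) ≈ 61.207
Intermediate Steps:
z(n) = n*(1 + n) (z(n) = (1 + n)*n = n*(1 + n))
U(j) = -j/9
h(c, S) = 13 (h(c, S) = 1*(3*(1 + 3)) + 1 = 1*(3*4) + 1 = 1*12 + 1 = 12 + 1 = 13)
P(O, W) = -2 + sqrt(O**2 + W**2)
h(U(0), 1)*P(N(6, -4), -3) = 13*(-2 + sqrt(6**2 + (-3)**2)) = 13*(-2 + sqrt(36 + 9)) = 13*(-2 + sqrt(45)) = 13*(-2 + 3*sqrt(5)) = -26 + 39*sqrt(5)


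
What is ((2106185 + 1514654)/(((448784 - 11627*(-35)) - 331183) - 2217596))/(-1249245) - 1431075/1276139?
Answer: -178045177334672537/158769275838315750 ≈ -1.1214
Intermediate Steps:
((2106185 + 1514654)/(((448784 - 11627*(-35)) - 331183) - 2217596))/(-1249245) - 1431075/1276139 = (3620839/(((448784 + 406945) - 331183) - 2217596))*(-1/1249245) - 1431075*1/1276139 = (3620839/((855729 - 331183) - 2217596))*(-1/1249245) - 1431075/1276139 = (3620839/(524546 - 2217596))*(-1/1249245) - 1431075/1276139 = (3620839/(-1693050))*(-1/1249245) - 1431075/1276139 = (3620839*(-1/1693050))*(-1/1249245) - 1431075/1276139 = -3620839/1693050*(-1/1249245) - 1431075/1276139 = 3620839/2115034247250 - 1431075/1276139 = -178045177334672537/158769275838315750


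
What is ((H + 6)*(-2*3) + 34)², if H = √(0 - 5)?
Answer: -176 + 24*I*√5 ≈ -176.0 + 53.666*I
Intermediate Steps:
H = I*√5 (H = √(-5) = I*√5 ≈ 2.2361*I)
((H + 6)*(-2*3) + 34)² = ((I*√5 + 6)*(-2*3) + 34)² = ((6 + I*√5)*(-6) + 34)² = ((-36 - 6*I*√5) + 34)² = (-2 - 6*I*√5)²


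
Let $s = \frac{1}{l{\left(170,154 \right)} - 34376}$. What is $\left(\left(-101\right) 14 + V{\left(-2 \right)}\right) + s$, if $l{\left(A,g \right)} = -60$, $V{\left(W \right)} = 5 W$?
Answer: $- \frac{49036865}{34436} \approx -1424.0$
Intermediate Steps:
$s = - \frac{1}{34436}$ ($s = \frac{1}{-60 - 34376} = \frac{1}{-34436} = - \frac{1}{34436} \approx -2.9039 \cdot 10^{-5}$)
$\left(\left(-101\right) 14 + V{\left(-2 \right)}\right) + s = \left(\left(-101\right) 14 + 5 \left(-2\right)\right) - \frac{1}{34436} = \left(-1414 - 10\right) - \frac{1}{34436} = -1424 - \frac{1}{34436} = - \frac{49036865}{34436}$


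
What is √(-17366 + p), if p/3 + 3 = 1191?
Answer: I*√13802 ≈ 117.48*I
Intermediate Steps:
p = 3564 (p = -9 + 3*1191 = -9 + 3573 = 3564)
√(-17366 + p) = √(-17366 + 3564) = √(-13802) = I*√13802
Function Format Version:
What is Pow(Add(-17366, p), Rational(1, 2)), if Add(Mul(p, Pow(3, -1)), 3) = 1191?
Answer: Mul(I, Pow(13802, Rational(1, 2))) ≈ Mul(117.48, I)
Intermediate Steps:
p = 3564 (p = Add(-9, Mul(3, 1191)) = Add(-9, 3573) = 3564)
Pow(Add(-17366, p), Rational(1, 2)) = Pow(Add(-17366, 3564), Rational(1, 2)) = Pow(-13802, Rational(1, 2)) = Mul(I, Pow(13802, Rational(1, 2)))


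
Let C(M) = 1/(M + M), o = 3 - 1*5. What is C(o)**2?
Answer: 1/16 ≈ 0.062500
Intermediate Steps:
o = -2 (o = 3 - 5 = -2)
C(M) = 1/(2*M)
C(o)**2 = ((1/2)/(-2))**2 = ((1/2)*(-1/2))**2 = (-1/4)**2 = 1/16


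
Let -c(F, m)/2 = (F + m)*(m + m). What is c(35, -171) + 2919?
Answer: -90105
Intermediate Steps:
c(F, m) = -4*m*(F + m) (c(F, m) = -2*(F + m)*(m + m) = -2*(F + m)*2*m = -4*m*(F + m))
c(35, -171) + 2919 = -4*(-171)*(35 - 171) + 2919 = -4*(-171)*(-136) + 2919 = -93024 + 2919 = -90105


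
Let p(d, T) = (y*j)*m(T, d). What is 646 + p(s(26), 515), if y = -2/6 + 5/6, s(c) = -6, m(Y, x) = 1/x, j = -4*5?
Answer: 1943/3 ≈ 647.67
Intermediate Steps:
j = -20
y = ½ (y = -2*⅙ + 5*(⅙) = -⅓ + ⅚ = ½ ≈ 0.50000)
p(d, T) = -10/d (p(d, T) = ((½)*(-20))/d = -10/d)
646 + p(s(26), 515) = 646 - 10/(-6) = 646 - 10*(-⅙) = 646 + 5/3 = 1943/3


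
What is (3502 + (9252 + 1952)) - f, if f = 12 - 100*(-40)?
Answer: 10694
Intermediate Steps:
f = 4012 (f = 12 + 4000 = 4012)
(3502 + (9252 + 1952)) - f = (3502 + (9252 + 1952)) - 1*4012 = (3502 + 11204) - 4012 = 14706 - 4012 = 10694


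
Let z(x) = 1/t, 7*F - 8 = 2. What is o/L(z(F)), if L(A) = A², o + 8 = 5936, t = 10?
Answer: 592800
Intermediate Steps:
F = 10/7 (F = 8/7 + (⅐)*2 = 8/7 + 2/7 = 10/7 ≈ 1.4286)
o = 5928 (o = -8 + 5936 = 5928)
z(x) = ⅒ (z(x) = 1/10 = ⅒)
o/L(z(F)) = 5928/((⅒)²) = 5928/(1/100) = 5928*100 = 592800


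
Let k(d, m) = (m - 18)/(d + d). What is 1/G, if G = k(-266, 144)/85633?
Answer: -3254054/9 ≈ -3.6156e+5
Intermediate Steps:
k(d, m) = (-18 + m)/(2*d) (k(d, m) = (-18 + m)/((2*d)) = (-18 + m)*(1/(2*d)) = (-18 + m)/(2*d))
G = -9/3254054 (G = ((½)*(-18 + 144)/(-266))/85633 = ((½)*(-1/266)*126)*(1/85633) = -9/38*1/85633 = -9/3254054 ≈ -2.7658e-6)
1/G = 1/(-9/3254054) = -3254054/9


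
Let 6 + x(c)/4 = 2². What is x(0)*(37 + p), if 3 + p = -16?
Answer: -144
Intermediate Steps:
p = -19 (p = -3 - 16 = -19)
x(c) = -8 (x(c) = -24 + 4*2² = -24 + 4*4 = -24 + 16 = -8)
x(0)*(37 + p) = -8*(37 - 19) = -8*18 = -144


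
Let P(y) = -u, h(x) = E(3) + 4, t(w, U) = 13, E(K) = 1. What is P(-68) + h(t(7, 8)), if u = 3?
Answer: 2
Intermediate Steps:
h(x) = 5 (h(x) = 1 + 4 = 5)
P(y) = -3 (P(y) = -1*3 = -3)
P(-68) + h(t(7, 8)) = -3 + 5 = 2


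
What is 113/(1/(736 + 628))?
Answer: 154132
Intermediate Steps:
113/(1/(736 + 628)) = 113/(1/1364) = 113*1364 = 154132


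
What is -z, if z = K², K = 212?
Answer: -44944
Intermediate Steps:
z = 44944 (z = 212² = 44944)
-z = -1*44944 = -44944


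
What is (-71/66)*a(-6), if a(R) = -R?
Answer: -71/11 ≈ -6.4545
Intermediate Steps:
(-71/66)*a(-6) = (-71/66)*(-1*(-6)) = ((1/66)*(-71))*6 = -71/66*6 = -71/11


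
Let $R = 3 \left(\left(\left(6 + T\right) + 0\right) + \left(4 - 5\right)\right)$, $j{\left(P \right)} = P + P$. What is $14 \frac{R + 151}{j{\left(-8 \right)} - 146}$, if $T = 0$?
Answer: $- \frac{1162}{81} \approx -14.346$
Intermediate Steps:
$j{\left(P \right)} = 2 P$
$R = 15$ ($R = 3 \left(\left(\left(6 + 0\right) + 0\right) + \left(4 - 5\right)\right) = 3 \left(\left(6 + 0\right) + \left(4 - 5\right)\right) = 3 \left(6 - 1\right) = 3 \cdot 5 = 15$)
$14 \frac{R + 151}{j{\left(-8 \right)} - 146} = 14 \frac{15 + 151}{2 \left(-8\right) - 146} = 14 \frac{166}{-16 - 146} = 14 \frac{166}{-162} = 14 \cdot 166 \left(- \frac{1}{162}\right) = 14 \left(- \frac{83}{81}\right) = - \frac{1162}{81}$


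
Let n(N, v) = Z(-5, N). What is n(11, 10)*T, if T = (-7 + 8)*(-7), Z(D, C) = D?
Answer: 35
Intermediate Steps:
n(N, v) = -5
T = -7 (T = 1*(-7) = -7)
n(11, 10)*T = -5*(-7) = 35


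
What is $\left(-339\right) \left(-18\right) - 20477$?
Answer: $-14375$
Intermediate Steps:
$\left(-339\right) \left(-18\right) - 20477 = 6102 - 20477 = -14375$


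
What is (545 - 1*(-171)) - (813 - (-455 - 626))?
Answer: -1178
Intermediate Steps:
(545 - 1*(-171)) - (813 - (-455 - 626)) = (545 + 171) - (813 - 1*(-1081)) = 716 - (813 + 1081) = 716 - 1*1894 = 716 - 1894 = -1178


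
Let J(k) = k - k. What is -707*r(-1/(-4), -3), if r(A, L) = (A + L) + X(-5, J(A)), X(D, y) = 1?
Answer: 4949/4 ≈ 1237.3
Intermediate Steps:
J(k) = 0
r(A, L) = 1 + A + L (r(A, L) = (A + L) + 1 = 1 + A + L)
-707*r(-1/(-4), -3) = -707*(1 - 1/(-4) - 3) = -707*(1 - 1*(-¼) - 3) = -707*(1 + ¼ - 3) = -707*(-7/4) = 4949/4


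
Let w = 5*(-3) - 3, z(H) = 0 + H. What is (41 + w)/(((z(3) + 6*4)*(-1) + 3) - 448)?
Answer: -23/472 ≈ -0.048729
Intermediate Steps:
z(H) = H
w = -18 (w = -15 - 3 = -18)
(41 + w)/(((z(3) + 6*4)*(-1) + 3) - 448) = (41 - 18)/(((3 + 6*4)*(-1) + 3) - 448) = 23/(((3 + 24)*(-1) + 3) - 448) = 23/((27*(-1) + 3) - 448) = 23/((-27 + 3) - 448) = 23/(-24 - 448) = 23/(-472) = 23*(-1/472) = -23/472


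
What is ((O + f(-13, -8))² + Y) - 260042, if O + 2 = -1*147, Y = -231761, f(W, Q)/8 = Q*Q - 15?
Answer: -432754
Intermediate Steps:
f(W, Q) = -120 + 8*Q² (f(W, Q) = 8*(Q*Q - 15) = 8*(Q² - 15) = 8*(-15 + Q²) = -120 + 8*Q²)
O = -149 (O = -2 - 1*147 = -2 - 147 = -149)
((O + f(-13, -8))² + Y) - 260042 = ((-149 + (-120 + 8*(-8)²))² - 231761) - 260042 = ((-149 + (-120 + 8*64))² - 231761) - 260042 = ((-149 + (-120 + 512))² - 231761) - 260042 = ((-149 + 392)² - 231761) - 260042 = (243² - 231761) - 260042 = (59049 - 231761) - 260042 = -172712 - 260042 = -432754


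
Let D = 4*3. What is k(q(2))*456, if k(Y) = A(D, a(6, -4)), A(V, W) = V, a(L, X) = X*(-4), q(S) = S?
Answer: 5472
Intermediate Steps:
D = 12
a(L, X) = -4*X
k(Y) = 12
k(q(2))*456 = 12*456 = 5472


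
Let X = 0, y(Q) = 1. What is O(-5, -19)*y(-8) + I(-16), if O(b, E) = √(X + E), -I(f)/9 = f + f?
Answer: 288 + I*√19 ≈ 288.0 + 4.3589*I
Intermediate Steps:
I(f) = -18*f (I(f) = -9*(f + f) = -18*f)
O(b, E) = √E (O(b, E) = √(0 + E) = √E)
O(-5, -19)*y(-8) + I(-16) = √(-19)*1 - 18*(-16) = (I*√19)*1 + 288 = I*√19 + 288 = 288 + I*√19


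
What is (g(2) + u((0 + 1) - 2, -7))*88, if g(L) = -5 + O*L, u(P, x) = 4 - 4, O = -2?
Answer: -792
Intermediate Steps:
u(P, x) = 0
g(L) = -5 - 2*L
(g(2) + u((0 + 1) - 2, -7))*88 = ((-5 - 2*2) + 0)*88 = ((-5 - 4) + 0)*88 = (-9 + 0)*88 = -9*88 = -792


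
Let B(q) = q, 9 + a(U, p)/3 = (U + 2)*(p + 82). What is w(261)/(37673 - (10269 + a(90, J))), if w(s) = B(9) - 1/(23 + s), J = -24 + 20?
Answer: 2555/1676452 ≈ 0.0015241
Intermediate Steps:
J = -4
a(U, p) = -27 + 3*(2 + U)*(82 + p) (a(U, p) = -27 + 3*((U + 2)*(p + 82)) = -27 + 3*((2 + U)*(82 + p)) = -27 + 3*(2 + U)*(82 + p))
w(s) = 9 - 1/(23 + s)
w(261)/(37673 - (10269 + a(90, J))) = ((206 + 9*261)/(23 + 261))/(37673 - (10269 + (465 + 6*(-4) + 246*90 + 3*90*(-4)))) = ((206 + 2349)/284)/(37673 - (10269 + (465 - 24 + 22140 - 1080))) = ((1/284)*2555)/(37673 - (10269 + 21501)) = 2555/(284*(37673 - 1*31770)) = 2555/(284*(37673 - 31770)) = (2555/284)/5903 = (2555/284)*(1/5903) = 2555/1676452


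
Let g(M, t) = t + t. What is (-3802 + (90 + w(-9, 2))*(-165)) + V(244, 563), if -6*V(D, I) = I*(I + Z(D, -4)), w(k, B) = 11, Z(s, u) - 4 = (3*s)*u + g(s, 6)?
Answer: 399895/2 ≈ 1.9995e+5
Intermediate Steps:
g(M, t) = 2*t
Z(s, u) = 16 + 3*s*u (Z(s, u) = 4 + ((3*s)*u + 2*6) = 4 + (3*s*u + 12) = 4 + (12 + 3*s*u) = 16 + 3*s*u)
V(D, I) = -I*(16 + I - 12*D)/6 (V(D, I) = -I*(I + (16 + 3*D*(-4)))/6 = -I*(I + (16 - 12*D))/6 = -I*(16 + I - 12*D)/6)
(-3802 + (90 + w(-9, 2))*(-165)) + V(244, 563) = (-3802 + (90 + 11)*(-165)) + (⅙)*563*(-16 - 1*563 + 12*244) = (-3802 + 101*(-165)) + (⅙)*563*(-16 - 563 + 2928) = (-3802 - 16665) + (⅙)*563*2349 = -20467 + 440829/2 = 399895/2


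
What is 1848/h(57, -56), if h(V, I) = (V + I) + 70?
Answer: 1848/71 ≈ 26.028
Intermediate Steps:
h(V, I) = 70 + I + V (h(V, I) = (I + V) + 70 = 70 + I + V)
1848/h(57, -56) = 1848/(70 - 56 + 57) = 1848/71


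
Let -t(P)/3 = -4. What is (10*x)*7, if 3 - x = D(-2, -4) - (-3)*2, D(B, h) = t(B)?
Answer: -1050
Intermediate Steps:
t(P) = 12 (t(P) = -3*(-4) = 12)
D(B, h) = 12
x = -15 (x = 3 - (12 - (-3)*2) = 3 - (12 - 1*(-6)) = 3 - (12 + 6) = 3 - 1*18 = 3 - 18 = -15)
(10*x)*7 = (10*(-15))*7 = -150*7 = -1050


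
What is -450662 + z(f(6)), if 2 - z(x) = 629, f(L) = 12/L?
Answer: -451289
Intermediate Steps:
z(x) = -627 (z(x) = 2 - 1*629 = 2 - 629 = -627)
-450662 + z(f(6)) = -450662 - 627 = -451289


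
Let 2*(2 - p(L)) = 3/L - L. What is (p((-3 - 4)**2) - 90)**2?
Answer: 9690769/2401 ≈ 4036.1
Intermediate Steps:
p(L) = 2 + L/2 - 3/(2*L) (p(L) = 2 - (3/L - L)/2 = 2 - (-L + 3/L)/2 = 2 + (L/2 - 3/(2*L)) = 2 + L/2 - 3/(2*L))
(p((-3 - 4)**2) - 90)**2 = ((-3 + (-3 - 4)**2*(4 + (-3 - 4)**2))/(2*((-3 - 4)**2)) - 90)**2 = ((-3 + (-7)**2*(4 + (-7)**2))/(2*((-7)**2)) - 90)**2 = ((1/2)*(-3 + 49*(4 + 49))/49 - 90)**2 = ((1/2)*(1/49)*(-3 + 49*53) - 90)**2 = ((1/2)*(1/49)*(-3 + 2597) - 90)**2 = ((1/2)*(1/49)*2594 - 90)**2 = (1297/49 - 90)**2 = (-3113/49)**2 = 9690769/2401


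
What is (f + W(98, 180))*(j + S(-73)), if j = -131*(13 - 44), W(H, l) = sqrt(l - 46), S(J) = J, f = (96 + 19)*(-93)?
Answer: -42651660 + 3988*sqrt(134) ≈ -4.2606e+7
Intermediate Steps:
f = -10695 (f = 115*(-93) = -10695)
W(H, l) = sqrt(-46 + l)
j = 4061 (j = -131*(-31) = 4061)
(f + W(98, 180))*(j + S(-73)) = (-10695 + sqrt(-46 + 180))*(4061 - 73) = (-10695 + sqrt(134))*3988 = -42651660 + 3988*sqrt(134)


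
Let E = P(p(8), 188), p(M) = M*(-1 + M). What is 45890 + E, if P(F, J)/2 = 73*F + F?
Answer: 54178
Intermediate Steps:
P(F, J) = 148*F (P(F, J) = 2*(73*F + F) = 2*(74*F) = 148*F)
E = 8288 (E = 148*(8*(-1 + 8)) = 148*(8*7) = 148*56 = 8288)
45890 + E = 45890 + 8288 = 54178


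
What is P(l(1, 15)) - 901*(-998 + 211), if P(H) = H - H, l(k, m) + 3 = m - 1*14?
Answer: 709087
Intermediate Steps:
l(k, m) = -17 + m (l(k, m) = -3 + (m - 1*14) = -3 + (m - 14) = -3 + (-14 + m) = -17 + m)
P(H) = 0
P(l(1, 15)) - 901*(-998 + 211) = 0 - 901*(-998 + 211) = 0 - 901*(-787) = 0 - 1*(-709087) = 0 + 709087 = 709087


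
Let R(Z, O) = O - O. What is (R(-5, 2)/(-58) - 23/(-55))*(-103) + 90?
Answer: 2581/55 ≈ 46.927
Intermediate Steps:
R(Z, O) = 0
(R(-5, 2)/(-58) - 23/(-55))*(-103) + 90 = (0/(-58) - 23/(-55))*(-103) + 90 = (0*(-1/58) - 23*(-1/55))*(-103) + 90 = (0 + 23/55)*(-103) + 90 = (23/55)*(-103) + 90 = -2369/55 + 90 = 2581/55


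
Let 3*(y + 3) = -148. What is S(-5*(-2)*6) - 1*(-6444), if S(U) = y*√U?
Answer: 6444 - 314*√15/3 ≈ 6038.6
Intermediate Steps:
y = -157/3 (y = -3 + (⅓)*(-148) = -3 - 148/3 = -157/3 ≈ -52.333)
S(U) = -157*√U/3
S(-5*(-2)*6) - 1*(-6444) = -157*√6*√10/3 - 1*(-6444) = -157*2*√15/3 + 6444 = -314*√15/3 + 6444 = 6444 - 314*√15/3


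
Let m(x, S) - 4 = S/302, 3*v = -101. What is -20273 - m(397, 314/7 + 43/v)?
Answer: -4329454189/213514 ≈ -20277.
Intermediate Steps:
v = -101/3 (v = (⅓)*(-101) = -101/3 ≈ -33.667)
m(x, S) = 4 + S/302
-20273 - m(397, 314/7 + 43/v) = -20273 - (4 + (314/7 + 43/(-101/3))/302) = -20273 - (4 + (314*(⅐) + 43*(-3/101))/302) = -20273 - (4 + (314/7 - 129/101)/302) = -20273 - (4 + (1/302)*(30811/707)) = -20273 - (4 + 30811/213514) = -20273 - 1*884867/213514 = -20273 - 884867/213514 = -4329454189/213514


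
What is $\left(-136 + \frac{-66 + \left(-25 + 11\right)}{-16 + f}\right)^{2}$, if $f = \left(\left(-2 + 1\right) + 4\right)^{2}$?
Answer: $\frac{760384}{49} \approx 15518.0$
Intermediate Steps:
$f = 9$ ($f = \left(-1 + 4\right)^{2} = 3^{2} = 9$)
$\left(-136 + \frac{-66 + \left(-25 + 11\right)}{-16 + f}\right)^{2} = \left(-136 + \frac{-66 + \left(-25 + 11\right)}{-16 + 9}\right)^{2} = \left(-136 + \frac{-66 - 14}{-7}\right)^{2} = \left(-136 - - \frac{80}{7}\right)^{2} = \left(-136 + \frac{80}{7}\right)^{2} = \left(- \frac{872}{7}\right)^{2} = \frac{760384}{49}$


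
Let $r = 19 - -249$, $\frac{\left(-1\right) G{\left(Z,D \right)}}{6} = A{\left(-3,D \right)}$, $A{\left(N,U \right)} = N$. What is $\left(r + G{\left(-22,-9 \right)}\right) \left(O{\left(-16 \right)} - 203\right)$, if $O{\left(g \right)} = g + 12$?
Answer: $-59202$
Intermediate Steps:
$O{\left(g \right)} = 12 + g$
$G{\left(Z,D \right)} = 18$ ($G{\left(Z,D \right)} = \left(-6\right) \left(-3\right) = 18$)
$r = 268$ ($r = 19 + 249 = 268$)
$\left(r + G{\left(-22,-9 \right)}\right) \left(O{\left(-16 \right)} - 203\right) = \left(268 + 18\right) \left(\left(12 - 16\right) - 203\right) = 286 \left(-4 - 203\right) = 286 \left(-207\right) = -59202$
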